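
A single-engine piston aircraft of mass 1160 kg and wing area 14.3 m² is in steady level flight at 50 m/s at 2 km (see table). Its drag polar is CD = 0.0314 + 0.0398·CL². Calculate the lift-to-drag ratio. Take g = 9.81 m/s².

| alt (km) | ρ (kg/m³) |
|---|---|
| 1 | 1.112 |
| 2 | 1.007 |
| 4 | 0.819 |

L/D = 13.4

At 2 km, from the table: ρ = 1.007 kg/m³.
Weight W = mg = 1160 × 9.81 = 11380 N; in level flight L = W.
q = ½ρv² = ½ × 1.007 × 50² = 1259 Pa.
CL = W/(q·S) = 11380 / (1259 × 14.3) = 0.6322.
CD = 0.0314 + 0.0398 × 0.6322² = 0.04731.
L/D = CL/CD = 0.6322 / 0.04731 = 13.4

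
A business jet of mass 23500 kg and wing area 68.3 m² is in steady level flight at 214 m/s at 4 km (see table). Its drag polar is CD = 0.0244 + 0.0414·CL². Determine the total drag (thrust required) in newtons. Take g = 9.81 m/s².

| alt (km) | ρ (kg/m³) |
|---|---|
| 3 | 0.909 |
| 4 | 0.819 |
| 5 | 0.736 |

D = 33000 N

At 4 km, from the table: ρ = 0.819 kg/m³.
Weight W = mg = 23500 × 9.81 = 2.3054×10^5 N; in level flight L = W.
Dynamic pressure q = 0.5 × 0.819 × 214² = 18750 Pa.
Required CL = L/(qS) = 2.3054×10^5/(18750·68.3) = 0.18.
CD = 0.0244 + 0.0414 × 0.18² = 0.02574.
D = q·S·CD = 18750 × 68.3 × 0.02574 = 32970 N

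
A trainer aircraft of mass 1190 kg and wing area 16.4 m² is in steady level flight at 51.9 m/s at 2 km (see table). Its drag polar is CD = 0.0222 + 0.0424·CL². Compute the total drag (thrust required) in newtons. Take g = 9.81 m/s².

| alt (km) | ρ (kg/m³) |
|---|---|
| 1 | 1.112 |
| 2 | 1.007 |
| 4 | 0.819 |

D = 754 N

At 2 km, from the table: ρ = 1.007 kg/m³.
In steady level flight, lift balances weight: W = mg = 1190 × 9.81 = 11674 N.
q = ½ρv² = ½ × 1.007 × 51.9² = 1356 Pa.
CL = W/(q·S) = 11674 / (1356 × 16.4) = 0.5249.
CD = 0.0222 + 0.0424 × 0.5249² = 0.03388.
D = q·S·CD = 1356 × 16.4 × 0.03388 = 753.6 N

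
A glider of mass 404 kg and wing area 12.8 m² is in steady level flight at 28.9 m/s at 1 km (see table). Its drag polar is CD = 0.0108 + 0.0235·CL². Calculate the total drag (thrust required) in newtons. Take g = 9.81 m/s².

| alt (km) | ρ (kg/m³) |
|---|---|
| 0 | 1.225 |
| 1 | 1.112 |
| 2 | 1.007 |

At 1 km, from the table: ρ = 1.112 kg/m³.
In steady level flight, lift balances weight: W = mg = 404 × 9.81 = 3963.2 N.
Dynamic pressure q = 0.5 × 1.112 × 28.9² = 464.4 Pa.
Required CL = L/(qS) = 3963.2/(464.4·12.8) = 0.6668.
CD = 0.0108 + 0.0235 × 0.6668² = 0.02125.
D = q·S·CD = 464.4 × 12.8 × 0.02125 = 126.3 N

D = 126 N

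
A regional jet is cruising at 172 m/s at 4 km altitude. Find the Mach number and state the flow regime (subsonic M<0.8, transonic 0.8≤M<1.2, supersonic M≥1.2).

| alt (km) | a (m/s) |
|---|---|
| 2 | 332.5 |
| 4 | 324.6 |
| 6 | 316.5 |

M = 0.53 (subsonic)

At 4 km, from the table: a = 324.6 m/s.
M = v/a = 172 / 324.6 = 0.53
M = 0.53 → subsonic.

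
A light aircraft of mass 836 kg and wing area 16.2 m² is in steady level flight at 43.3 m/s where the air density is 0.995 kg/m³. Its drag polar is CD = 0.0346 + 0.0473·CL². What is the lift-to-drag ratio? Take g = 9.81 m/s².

Level flight ⇒ L = W = m·g = 836 × 9.81 = 8201.2 N.
q = ½ρv² = ½ × 0.995 × 43.3² = 932.8 Pa.
Required CL = L/(qS) = 8201.2/(932.8·16.2) = 0.5427.
CD = 0.0346 + 0.0473 × 0.5427² = 0.04853.
L/D = CL/CD = 0.5427 / 0.04853 = 11.2

L/D = 11.2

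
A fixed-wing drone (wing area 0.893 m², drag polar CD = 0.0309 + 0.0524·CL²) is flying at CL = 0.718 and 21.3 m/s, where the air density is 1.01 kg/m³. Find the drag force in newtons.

D = 11.8 N

CD = 0.0309 + 0.0524 × 0.718² = 0.05791
D = ½ρv²S·CD = ½ × 1.01 × 21.3² × 0.893 × 0.05791 = 11.8 N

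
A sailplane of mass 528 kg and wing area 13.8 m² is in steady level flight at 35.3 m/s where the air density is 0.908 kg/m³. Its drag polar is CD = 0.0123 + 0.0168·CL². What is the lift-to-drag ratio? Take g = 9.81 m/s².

In steady level flight, lift balances weight: W = mg = 528 × 9.81 = 5179.7 N.
q = ½ρv² = ½ × 0.908 × 35.3² = 565.7 Pa.
CL = W/(q·S) = 5179.7 / (565.7 × 13.8) = 0.6635.
CD = 0.0123 + 0.0168 × 0.6635² = 0.0197.
L/D = CL/CD = 0.6635 / 0.0197 = 33.7

L/D = 33.7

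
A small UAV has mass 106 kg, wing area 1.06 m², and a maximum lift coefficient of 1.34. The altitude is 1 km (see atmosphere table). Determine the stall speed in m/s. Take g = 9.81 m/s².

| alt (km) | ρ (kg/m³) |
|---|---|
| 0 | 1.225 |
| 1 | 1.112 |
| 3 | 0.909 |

V_stall = 36.3 m/s

At 1 km, from the table: ρ = 1.112 kg/m³.
Stall occurs when L = W at CL,max. W = mg = 106 × 9.81 = 1040 N.
V_stall = √(2W/(ρ·S·CL,max)) = √(2 × 1040 / (1.112 × 1.06 × 1.34))
V_stall = √1317 = 36.3 m/s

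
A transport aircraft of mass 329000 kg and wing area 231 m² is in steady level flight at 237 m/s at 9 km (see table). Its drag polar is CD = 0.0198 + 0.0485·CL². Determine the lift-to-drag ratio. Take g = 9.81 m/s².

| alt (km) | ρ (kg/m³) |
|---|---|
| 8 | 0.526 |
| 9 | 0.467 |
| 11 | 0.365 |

At 9 km, from the table: ρ = 0.467 kg/m³.
Level flight ⇒ L = W = m·g = 329000 × 9.81 = 3.2275×10^6 N.
q = ½ρv² = ½ × 0.467 × 237² = 13120 Pa.
Required CL = L/(qS) = 3.2275×10^6/(13120·231) = 1.065.
CD = 0.0198 + 0.0485 × 1.065² = 0.07484.
L/D = CL/CD = 1.065 / 0.07484 = 14.2

L/D = 14.2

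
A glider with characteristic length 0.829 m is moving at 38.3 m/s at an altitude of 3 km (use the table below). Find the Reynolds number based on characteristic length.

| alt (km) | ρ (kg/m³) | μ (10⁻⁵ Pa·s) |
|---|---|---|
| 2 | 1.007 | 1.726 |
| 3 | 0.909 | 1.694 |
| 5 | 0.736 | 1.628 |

Re = 1.7×10^6

At 3 km, from the table: ρ = 0.909 kg/m³, μ = 1.694×10⁻⁵ Pa·s.
Re = ρ·v·c/μ = 0.909 × 38.3 × 0.829 / (1.694×10⁻⁵) = 1.7×10^6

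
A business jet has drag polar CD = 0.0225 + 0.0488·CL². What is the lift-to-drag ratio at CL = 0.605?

L/D = 15

CD = 0.0225 + 0.0488 × 0.605² = 0.04036
L/D = CL/CD = 0.605 / 0.04036 = 15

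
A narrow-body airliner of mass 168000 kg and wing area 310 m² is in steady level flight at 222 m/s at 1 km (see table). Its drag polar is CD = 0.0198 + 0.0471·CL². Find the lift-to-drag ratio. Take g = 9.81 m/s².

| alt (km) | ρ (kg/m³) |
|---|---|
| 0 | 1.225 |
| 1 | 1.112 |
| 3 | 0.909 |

At 1 km, from the table: ρ = 1.112 kg/m³.
Level flight ⇒ L = W = m·g = 168000 × 9.81 = 1.6481×10^6 N.
Dynamic pressure q = 0.5 × 1.112 × 222² = 27400 Pa.
Required CL = L/(qS) = 1.6481×10^6/(27400·310) = 0.194.
CD = 0.0198 + 0.0471 × 0.194² = 0.02157.
L/D = CL/CD = 0.194 / 0.02157 = 8.99

L/D = 8.99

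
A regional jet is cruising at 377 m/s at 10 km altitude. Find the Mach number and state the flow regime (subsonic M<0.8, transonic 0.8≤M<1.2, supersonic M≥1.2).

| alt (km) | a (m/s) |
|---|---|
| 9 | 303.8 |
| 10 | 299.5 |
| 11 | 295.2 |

At 10 km, from the table: a = 299.5 m/s.
M = v/a = 377 / 299.5 = 1.26
M = 1.26 → supersonic.

M = 1.26 (supersonic)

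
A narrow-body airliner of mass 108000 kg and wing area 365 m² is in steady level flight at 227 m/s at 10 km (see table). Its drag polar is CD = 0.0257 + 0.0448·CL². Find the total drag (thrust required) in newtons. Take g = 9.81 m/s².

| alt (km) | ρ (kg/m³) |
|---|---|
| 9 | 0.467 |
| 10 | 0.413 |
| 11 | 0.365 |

At 10 km, from the table: ρ = 0.413 kg/m³.
Weight W = mg = 108000 × 9.81 = 1.0595×10^6 N; in level flight L = W.
Dynamic pressure q = 0.5 × 0.413 × 227² = 10640 Pa.
CL = 2W/(ρv²S) = 2×1.0595×10^6/(0.413×227²×365) = 0.2728.
CD = 0.0257 + 0.0448 × 0.2728² = 0.02903.
D = q·S·CD = 10640 × 365 × 0.02903 = 1.128×10^5 N

D = 1.13×10^5 N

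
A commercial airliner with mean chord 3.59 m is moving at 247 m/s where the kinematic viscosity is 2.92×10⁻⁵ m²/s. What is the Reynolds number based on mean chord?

Re = v·c/ν = 247 × 3.59 / (2.92×10⁻⁵) = 3.04×10^7

Re = 3.04×10^7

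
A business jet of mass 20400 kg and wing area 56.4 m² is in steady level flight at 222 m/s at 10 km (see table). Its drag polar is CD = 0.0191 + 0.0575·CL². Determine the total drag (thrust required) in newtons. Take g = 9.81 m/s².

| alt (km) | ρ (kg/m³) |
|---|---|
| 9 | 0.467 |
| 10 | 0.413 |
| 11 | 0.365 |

At 10 km, from the table: ρ = 0.413 kg/m³.
Weight W = mg = 20400 × 9.81 = 2.0012×10^5 N; in level flight L = W.
q = ½ρv² = ½ × 0.413 × 222² = 10180 Pa.
Required CL = L/(qS) = 2.0012×10^5/(10180·56.4) = 0.3487.
CD = 0.0191 + 0.0575 × 0.3487² = 0.02609.
D = q·S·CD = 10180 × 56.4 × 0.02609 = 14980 N

D = 15000 N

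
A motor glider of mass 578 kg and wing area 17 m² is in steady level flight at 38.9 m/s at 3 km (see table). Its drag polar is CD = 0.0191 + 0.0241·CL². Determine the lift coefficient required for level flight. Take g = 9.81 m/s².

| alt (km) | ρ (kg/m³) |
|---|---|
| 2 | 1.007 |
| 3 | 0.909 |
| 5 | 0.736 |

At 3 km, from the table: ρ = 0.909 kg/m³.
Weight W = mg = 578 × 9.81 = 5670.2 N; in level flight L = W.
q = ½ρv² = ½ × 0.909 × 38.9² = 687.8 Pa.
Required CL = L/(qS) = 5670.2/(687.8·17) = 0.485.

CL = 0.485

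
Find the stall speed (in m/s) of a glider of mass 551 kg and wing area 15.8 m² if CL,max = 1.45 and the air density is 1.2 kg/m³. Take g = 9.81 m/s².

Stall occurs when L = W at CL,max. W = mg = 551 × 9.81 = 5405 N.
From L = ½ρV²S·CL,max = W: V_stall = √(2W/(ρSCL,max)) = √(2·5405/(1.2·15.8·1.45))
V_stall = √393.2 = 19.8 m/s

V_stall = 19.8 m/s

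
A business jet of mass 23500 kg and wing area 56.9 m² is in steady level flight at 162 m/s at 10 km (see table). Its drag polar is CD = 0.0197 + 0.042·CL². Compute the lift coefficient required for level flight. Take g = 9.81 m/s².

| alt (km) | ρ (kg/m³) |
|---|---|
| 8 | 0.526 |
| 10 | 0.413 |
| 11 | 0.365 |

At 10 km, from the table: ρ = 0.413 kg/m³.
In steady level flight, lift balances weight: W = mg = 23500 × 9.81 = 2.3054×10^5 N.
Dynamic pressure q = 0.5 × 0.413 × 162² = 5419 Pa.
CL = 2W/(ρv²S) = 2×2.3054×10^5/(0.413×162²×56.9) = 0.7476.

CL = 0.748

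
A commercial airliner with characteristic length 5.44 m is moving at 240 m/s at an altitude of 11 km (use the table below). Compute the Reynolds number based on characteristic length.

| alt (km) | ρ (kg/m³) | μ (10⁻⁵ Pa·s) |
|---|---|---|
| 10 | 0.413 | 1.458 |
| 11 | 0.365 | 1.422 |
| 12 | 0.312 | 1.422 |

At 11 km, from the table: ρ = 0.365 kg/m³, μ = 1.422×10⁻⁵ Pa·s.
Re = ρ·v·c/μ = 0.365 × 240 × 5.44 / (1.422×10⁻⁵) = 3.35×10^7

Re = 3.35×10^7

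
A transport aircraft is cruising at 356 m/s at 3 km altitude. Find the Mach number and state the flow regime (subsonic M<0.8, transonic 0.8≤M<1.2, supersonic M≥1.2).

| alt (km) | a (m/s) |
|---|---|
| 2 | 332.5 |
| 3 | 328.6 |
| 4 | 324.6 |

At 3 km, from the table: a = 328.6 m/s.
M = v/a = 356 / 328.6 = 1.08
M = 1.08 → transonic.

M = 1.08 (transonic)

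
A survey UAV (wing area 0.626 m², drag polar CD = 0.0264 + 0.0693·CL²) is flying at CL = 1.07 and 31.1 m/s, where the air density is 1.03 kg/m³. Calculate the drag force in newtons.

D = 33 N

CD = 0.0264 + 0.0693 × 1.07² = 0.1057
D = ½ρv²S·CD = ½ × 1.03 × 31.1² × 0.626 × 0.1057 = 33 N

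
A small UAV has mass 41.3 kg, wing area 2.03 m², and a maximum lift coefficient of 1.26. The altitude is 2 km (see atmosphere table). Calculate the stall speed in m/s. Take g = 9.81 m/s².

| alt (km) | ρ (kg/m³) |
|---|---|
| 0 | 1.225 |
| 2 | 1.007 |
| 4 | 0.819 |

At 2 km, from the table: ρ = 1.007 kg/m³.
Weight W = mg = 41.3 × 9.81 = 405.2 N.
V_stall = √(2W/(ρ·S·CL,max)) = √(2 × 405.2 / (1.007 × 2.03 × 1.26))
V_stall = √314.6 = 17.7 m/s

V_stall = 17.7 m/s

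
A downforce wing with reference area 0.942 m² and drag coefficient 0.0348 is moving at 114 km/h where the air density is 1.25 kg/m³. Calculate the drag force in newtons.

D = 20.5 N

Convert speed: v = 114 km/h ÷ 3.6 = 31.67 m/s.
Dynamic pressure q = ½ρv² = ½ × 1.25 × 31.67² = 626.7 Pa.
D = q·S·CD = 626.7 × 0.942 × 0.0348 = 20.5 N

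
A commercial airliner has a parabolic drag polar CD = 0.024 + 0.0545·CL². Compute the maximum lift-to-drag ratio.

(L/D)max = 13.8

For CD = CD0 + K·CL², (L/D)max occurs at CL* = √(CD0/K) and equals 1/(2√(K·CD0)).
(L/D)max = 1/(2√(0.0545 × 0.024)) = 1/(2 × 0.03617) = 13.8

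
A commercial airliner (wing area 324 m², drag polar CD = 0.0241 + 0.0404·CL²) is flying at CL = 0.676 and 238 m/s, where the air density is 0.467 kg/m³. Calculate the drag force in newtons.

CD = 0.0241 + 0.0404 × 0.676² = 0.04256
D = ½ρv²S·CD = ½ × 0.467 × 238² × 324 × 0.04256 = 1.82×10^5 N

D = 1.82×10^5 N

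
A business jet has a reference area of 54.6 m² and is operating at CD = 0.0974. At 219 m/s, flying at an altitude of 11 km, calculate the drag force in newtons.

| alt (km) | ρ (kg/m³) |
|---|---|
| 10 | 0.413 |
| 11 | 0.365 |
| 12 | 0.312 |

At 11 km, from the table: ρ = 0.365 kg/m³.
D = ½ρv²S·CD = ½ × 0.365 × 219² × 54.6 × 0.0974 = 46500 N ≈ 46.5 kN

D = 46500 N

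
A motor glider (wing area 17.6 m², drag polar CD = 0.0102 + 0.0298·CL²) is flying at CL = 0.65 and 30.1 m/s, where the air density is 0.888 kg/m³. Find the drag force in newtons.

D = 161 N

CD = 0.0102 + 0.0298 × 0.65² = 0.02279
D = ½ρv²S·CD = ½ × 0.888 × 30.1² × 17.6 × 0.02279 = 161 N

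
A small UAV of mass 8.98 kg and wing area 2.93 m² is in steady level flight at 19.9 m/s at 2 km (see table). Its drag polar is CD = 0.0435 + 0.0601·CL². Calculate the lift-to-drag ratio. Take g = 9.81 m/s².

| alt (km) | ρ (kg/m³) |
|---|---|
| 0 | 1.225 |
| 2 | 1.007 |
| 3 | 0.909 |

At 2 km, from the table: ρ = 1.007 kg/m³.
Level flight ⇒ L = W = m·g = 8.98 × 9.81 = 88.094 N.
Dynamic pressure q = 0.5 × 1.007 × 19.9² = 199.4 Pa.
CL = 2W/(ρv²S) = 2×88.094/(1.007×19.9²×2.93) = 0.1508.
CD = 0.0435 + 0.0601 × 0.1508² = 0.04487.
L/D = CL/CD = 0.1508 / 0.04487 = 3.36

L/D = 3.36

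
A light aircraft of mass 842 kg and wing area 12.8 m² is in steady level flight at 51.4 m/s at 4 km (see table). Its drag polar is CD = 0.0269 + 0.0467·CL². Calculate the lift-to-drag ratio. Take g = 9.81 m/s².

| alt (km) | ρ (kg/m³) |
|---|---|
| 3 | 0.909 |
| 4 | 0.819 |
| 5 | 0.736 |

L/D = 13.7

At 4 km, from the table: ρ = 0.819 kg/m³.
Weight W = mg = 842 × 9.81 = 8260 N; in level flight L = W.
q = ½ρv² = ½ × 0.819 × 51.4² = 1082 Pa.
CL = 2W/(ρv²S) = 2×8260/(0.819×51.4²×12.8) = 0.5965.
CD = 0.0269 + 0.0467 × 0.5965² = 0.04351.
L/D = CL/CD = 0.5965 / 0.04351 = 13.7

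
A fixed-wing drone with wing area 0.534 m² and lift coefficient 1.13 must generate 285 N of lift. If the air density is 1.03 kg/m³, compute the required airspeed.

L = ½ρv²S·CL ⇒ v = √(2L/(ρ·S·CL))
v = √(2 × 285 / (1.03 × 0.534 × 1.13)) = √917.1 = 30.3 m/s

v = 30.3 m/s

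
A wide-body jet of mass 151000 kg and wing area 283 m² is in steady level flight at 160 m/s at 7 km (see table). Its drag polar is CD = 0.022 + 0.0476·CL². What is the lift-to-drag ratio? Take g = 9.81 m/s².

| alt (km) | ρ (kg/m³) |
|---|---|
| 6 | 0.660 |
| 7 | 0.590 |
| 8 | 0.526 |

L/D = 15.4

At 7 km, from the table: ρ = 0.590 kg/m³.
Level flight ⇒ L = W = m·g = 151000 × 9.81 = 1.4813×10^6 N.
Dynamic pressure q = 0.5 × 0.59 × 160² = 7552 Pa.
CL = W/(q·S) = 1.4813×10^6 / (7552 × 283) = 0.6931.
CD = 0.022 + 0.0476 × 0.6931² = 0.04487.
L/D = CL/CD = 0.6931 / 0.04487 = 15.4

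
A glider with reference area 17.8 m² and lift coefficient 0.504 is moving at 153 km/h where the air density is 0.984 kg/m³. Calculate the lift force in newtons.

Convert speed: v = 153 km/h ÷ 3.6 = 42.5 m/s.
Dynamic pressure q = ½ρv² = ½ × 0.984 × 42.5² = 888.7 Pa.
L = q·S·CL = 888.7 × 17.8 × 0.504 = 7970 N ≈ 7.97 kN

L = 7970 N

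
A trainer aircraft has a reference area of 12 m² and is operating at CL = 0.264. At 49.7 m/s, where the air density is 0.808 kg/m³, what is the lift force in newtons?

L = 3160 N

L = ½ρv²S·CL = ½ × 0.808 × 49.7² × 12 × 0.264 = 3160 N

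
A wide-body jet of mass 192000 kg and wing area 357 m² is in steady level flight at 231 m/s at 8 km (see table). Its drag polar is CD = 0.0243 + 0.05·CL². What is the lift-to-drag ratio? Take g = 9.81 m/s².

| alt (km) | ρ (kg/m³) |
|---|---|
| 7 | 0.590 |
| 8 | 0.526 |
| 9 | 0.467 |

L/D = 12

At 8 km, from the table: ρ = 0.526 kg/m³.
In steady level flight, lift balances weight: W = mg = 192000 × 9.81 = 1.8835×10^6 N.
q = ½ρv² = ½ × 0.526 × 231² = 14030 Pa.
CL = 2W/(ρv²S) = 2×1.8835×10^6/(0.526×231²×357) = 0.3759.
CD = 0.0243 + 0.05 × 0.3759² = 0.03137.
L/D = CL/CD = 0.3759 / 0.03137 = 12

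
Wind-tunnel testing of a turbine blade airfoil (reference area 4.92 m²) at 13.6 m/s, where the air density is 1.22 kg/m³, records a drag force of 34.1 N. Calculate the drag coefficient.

From D = ½ρv²S·CD, rearranging gives CD = 2D/(ρv²S).
CD = 2 × 34.1 / (1.22 × 13.6² × 4.92) = 0.0614

CD = 0.0614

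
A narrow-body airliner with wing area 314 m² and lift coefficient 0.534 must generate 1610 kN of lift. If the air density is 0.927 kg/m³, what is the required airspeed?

v = 144 m/s

L = ½ρv²S·CL ⇒ v = √(2L/(ρ·S·CL))
v = √(2 × 1.61×10^6 / (0.927 × 314 × 0.534)) = √20720 = 144 m/s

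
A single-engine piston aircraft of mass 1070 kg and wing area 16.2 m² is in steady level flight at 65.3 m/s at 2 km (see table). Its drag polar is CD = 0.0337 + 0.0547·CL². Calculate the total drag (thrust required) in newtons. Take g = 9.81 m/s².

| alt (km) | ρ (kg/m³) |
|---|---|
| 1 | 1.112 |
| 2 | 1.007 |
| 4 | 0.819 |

At 2 km, from the table: ρ = 1.007 kg/m³.
Weight W = mg = 1070 × 9.81 = 10497 N; in level flight L = W.
Dynamic pressure q = 0.5 × 1.007 × 65.3² = 2147 Pa.
Required CL = L/(qS) = 10497/(2147·16.2) = 0.3018.
CD = 0.0337 + 0.0547 × 0.3018² = 0.03868.
D = q·S·CD = 2147 × 16.2 × 0.03868 = 1345 N

D = 1350 N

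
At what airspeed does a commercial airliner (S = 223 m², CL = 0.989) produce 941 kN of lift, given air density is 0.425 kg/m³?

L = ½ρv²S·CL ⇒ v = √(2L/(ρ·S·CL))
v = √(2 × 9.41×10^5 / (0.425 × 223 × 0.989)) = √20080 = 142 m/s

v = 142 m/s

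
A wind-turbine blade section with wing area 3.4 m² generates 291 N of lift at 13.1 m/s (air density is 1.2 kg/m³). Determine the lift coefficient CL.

From L = ½ρv²S·CL, rearranging gives CL = 2L/(ρv²S).
CL = 2 × 291 / (1.2 × 13.1² × 3.4) = 0.831

CL = 0.831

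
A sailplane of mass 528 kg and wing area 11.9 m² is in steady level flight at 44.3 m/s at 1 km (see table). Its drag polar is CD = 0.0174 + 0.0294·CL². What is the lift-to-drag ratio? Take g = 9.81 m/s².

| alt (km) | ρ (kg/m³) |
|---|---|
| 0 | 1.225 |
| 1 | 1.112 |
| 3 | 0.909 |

L/D = 18.1

At 1 km, from the table: ρ = 1.112 kg/m³.
In steady level flight, lift balances weight: W = mg = 528 × 9.81 = 5179.7 N.
Dynamic pressure q = 0.5 × 1.112 × 44.3² = 1091 Pa.
CL = W/(q·S) = 5179.7 / (1091 × 11.9) = 0.3989.
CD = 0.0174 + 0.0294 × 0.3989² = 0.02208.
L/D = CL/CD = 0.3989 / 0.02208 = 18.1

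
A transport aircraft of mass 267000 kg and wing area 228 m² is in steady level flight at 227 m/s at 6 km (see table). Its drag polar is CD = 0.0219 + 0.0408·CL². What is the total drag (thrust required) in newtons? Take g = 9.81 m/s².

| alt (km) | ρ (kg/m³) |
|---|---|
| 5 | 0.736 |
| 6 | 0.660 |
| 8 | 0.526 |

D = 1.57×10^5 N

At 6 km, from the table: ρ = 0.660 kg/m³.
Level flight ⇒ L = W = m·g = 267000 × 9.81 = 2.6193×10^6 N.
Dynamic pressure q = 0.5 × 0.66 × 227² = 17000 Pa.
Required CL = L/(qS) = 2.6193×10^6/(17000·228) = 0.6756.
CD = 0.0219 + 0.0408 × 0.6756² = 0.04052.
D = q·S·CD = 17000 × 228 × 0.04052 = 1.571×10^5 N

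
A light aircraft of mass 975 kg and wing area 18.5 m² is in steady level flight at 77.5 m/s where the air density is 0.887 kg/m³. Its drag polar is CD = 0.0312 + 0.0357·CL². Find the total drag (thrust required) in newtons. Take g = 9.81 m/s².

D = 1600 N

In steady level flight, lift balances weight: W = mg = 975 × 9.81 = 9564.8 N.
Dynamic pressure q = 0.5 × 0.887 × 77.5² = 2664 Pa.
CL = 2W/(ρv²S) = 2×9564.8/(0.887×77.5²×18.5) = 0.1941.
CD = 0.0312 + 0.0357 × 0.1941² = 0.03254.
D = q·S·CD = 2664 × 18.5 × 0.03254 = 1604 N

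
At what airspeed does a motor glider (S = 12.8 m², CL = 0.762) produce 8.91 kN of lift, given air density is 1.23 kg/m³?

L = ½ρv²S·CL ⇒ v = √(2L/(ρ·S·CL))
v = √(2 × 8910 / (1.23 × 12.8 × 0.762)) = √1485 = 38.5 m/s

v = 38.5 m/s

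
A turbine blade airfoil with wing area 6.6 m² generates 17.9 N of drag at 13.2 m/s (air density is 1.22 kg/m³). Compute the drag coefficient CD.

From D = ½ρv²S·CD, rearranging gives CD = 2D/(ρv²S).
CD = 2 × 17.9 / (1.22 × 13.2² × 6.6) = 0.0255

CD = 0.0255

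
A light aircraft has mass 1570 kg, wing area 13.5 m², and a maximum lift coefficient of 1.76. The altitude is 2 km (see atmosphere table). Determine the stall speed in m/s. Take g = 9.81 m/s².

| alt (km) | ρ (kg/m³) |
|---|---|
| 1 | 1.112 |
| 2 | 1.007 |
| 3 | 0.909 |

At 2 km, from the table: ρ = 1.007 kg/m³.
Stall occurs when L = W at CL,max. W = mg = 1570 × 9.81 = 15400 N.
From L = ½ρV²S·CL,max = W: V_stall = √(2W/(ρSCL,max)) = √(2·15400/(1.007·13.5·1.76))
V_stall = √1287 = 35.9 m/s

V_stall = 35.9 m/s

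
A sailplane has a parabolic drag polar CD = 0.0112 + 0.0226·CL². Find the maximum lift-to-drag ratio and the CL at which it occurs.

For CD = CD0 + K·CL², (L/D)max occurs at CL* = √(CD0/K) and equals 1/(2√(K·CD0)).
(L/D)max = 1/(2√(0.0226 × 0.0112)) = 1/(2 × 0.01591) = 31.4
CL* = √(0.0112/0.0226) = 0.704

(L/D)max = 31.4, at CL = 0.704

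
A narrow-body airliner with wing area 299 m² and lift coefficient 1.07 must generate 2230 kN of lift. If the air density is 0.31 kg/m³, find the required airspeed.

v = 212 m/s

L = ½ρv²S·CL ⇒ v = √(2L/(ρ·S·CL))
v = √(2 × 2.23×10^6 / (0.31 × 299 × 1.07)) = √44970 = 212 m/s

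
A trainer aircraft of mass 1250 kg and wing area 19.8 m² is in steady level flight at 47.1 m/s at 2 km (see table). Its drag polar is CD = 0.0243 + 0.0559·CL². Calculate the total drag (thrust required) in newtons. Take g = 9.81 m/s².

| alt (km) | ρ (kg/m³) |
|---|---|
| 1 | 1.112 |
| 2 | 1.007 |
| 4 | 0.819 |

D = 917 N

At 2 km, from the table: ρ = 1.007 kg/m³.
Level flight ⇒ L = W = m·g = 1250 × 9.81 = 12262 N.
Dynamic pressure q = 0.5 × 1.007 × 47.1² = 1117 Pa.
Required CL = L/(qS) = 12262/(1117·19.8) = 0.5545.
CD = 0.0243 + 0.0559 × 0.5545² = 0.04149.
D = q·S·CD = 1117 × 19.8 × 0.04149 = 917.5 N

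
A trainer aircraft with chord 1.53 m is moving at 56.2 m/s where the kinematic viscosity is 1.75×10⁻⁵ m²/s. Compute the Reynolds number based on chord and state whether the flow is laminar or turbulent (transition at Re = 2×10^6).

Re = 4.91×10^6 (turbulent)

Re = v·c/ν = 56.2 × 1.53 / (1.75×10⁻⁵) = 4.91×10^6
Since 4.91×10^6 > 2×10^6, the flow is turbulent.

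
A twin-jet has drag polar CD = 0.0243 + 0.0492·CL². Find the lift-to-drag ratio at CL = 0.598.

L/D = 14.3

CD = 0.0243 + 0.0492 × 0.598² = 0.04189
L/D = CL/CD = 0.598 / 0.04189 = 14.3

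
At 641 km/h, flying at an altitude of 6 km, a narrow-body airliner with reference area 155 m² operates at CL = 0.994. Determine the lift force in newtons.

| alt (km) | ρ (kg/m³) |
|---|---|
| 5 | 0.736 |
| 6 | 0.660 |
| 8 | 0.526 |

At 6 km, from the table: ρ = 0.660 kg/m³.
Convert speed: v = 641 km/h ÷ 3.6 = 178.1 m/s.
Dynamic pressure q = ½ρv² = ½ × 0.66 × 178.1² = 10460 Pa.
L = q·S·CL = 10460 × 155 × 0.994 = 1.61×10^6 N ≈ 1610 kN

L = 1.61×10^6 N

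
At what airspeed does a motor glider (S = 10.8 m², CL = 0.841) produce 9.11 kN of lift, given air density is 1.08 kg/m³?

v = 43.1 m/s

L = ½ρv²S·CL ⇒ v = √(2L/(ρ·S·CL))
v = √(2 × 9110 / (1.08 × 10.8 × 0.841)) = √1857 = 43.1 m/s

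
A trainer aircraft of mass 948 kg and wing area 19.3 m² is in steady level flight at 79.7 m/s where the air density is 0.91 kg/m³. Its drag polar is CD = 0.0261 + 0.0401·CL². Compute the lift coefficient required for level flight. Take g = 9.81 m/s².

In steady level flight, lift balances weight: W = mg = 948 × 9.81 = 9299.9 N.
q = ½ρv² = ½ × 0.91 × 79.7² = 2890 Pa.
CL = W/(q·S) = 9299.9 / (2890 × 19.3) = 0.1667.

CL = 0.167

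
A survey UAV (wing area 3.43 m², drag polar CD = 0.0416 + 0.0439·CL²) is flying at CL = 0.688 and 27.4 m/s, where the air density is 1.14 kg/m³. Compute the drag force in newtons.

D = 91.6 N

CD = 0.0416 + 0.0439 × 0.688² = 0.06238
D = ½ρv²S·CD = ½ × 1.14 × 27.4² × 3.43 × 0.06238 = 91.6 N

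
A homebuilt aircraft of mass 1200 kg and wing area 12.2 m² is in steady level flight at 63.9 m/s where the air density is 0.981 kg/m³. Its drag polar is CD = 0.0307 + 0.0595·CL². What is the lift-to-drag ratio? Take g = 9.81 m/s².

L/D = 10.8

Level flight ⇒ L = W = m·g = 1200 × 9.81 = 11772 N.
Dynamic pressure q = 0.5 × 0.981 × 63.9² = 2003 Pa.
CL = W/(q·S) = 11772 / (2003 × 12.2) = 0.4818.
CD = 0.0307 + 0.0595 × 0.4818² = 0.04451.
L/D = CL/CD = 0.4818 / 0.04451 = 10.8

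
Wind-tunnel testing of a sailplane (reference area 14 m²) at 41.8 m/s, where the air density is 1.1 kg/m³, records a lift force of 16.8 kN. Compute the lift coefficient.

CL = 1.25

From L = ½ρv²S·CL, rearranging gives CL = 2L/(ρv²S).
CL = 2 × 16800 / (1.1 × 41.8² × 14) = 1.25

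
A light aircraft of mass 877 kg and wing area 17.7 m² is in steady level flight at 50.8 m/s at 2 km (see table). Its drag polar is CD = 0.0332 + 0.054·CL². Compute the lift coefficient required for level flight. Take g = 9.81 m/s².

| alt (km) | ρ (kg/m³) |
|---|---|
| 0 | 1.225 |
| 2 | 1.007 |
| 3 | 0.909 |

CL = 0.374

At 2 km, from the table: ρ = 1.007 kg/m³.
In steady level flight, lift balances weight: W = mg = 877 × 9.81 = 8603.4 N.
q = ½ρv² = ½ × 1.007 × 50.8² = 1299 Pa.
CL = 2W/(ρv²S) = 2×8603.4/(1.007×50.8²×17.7) = 0.3741.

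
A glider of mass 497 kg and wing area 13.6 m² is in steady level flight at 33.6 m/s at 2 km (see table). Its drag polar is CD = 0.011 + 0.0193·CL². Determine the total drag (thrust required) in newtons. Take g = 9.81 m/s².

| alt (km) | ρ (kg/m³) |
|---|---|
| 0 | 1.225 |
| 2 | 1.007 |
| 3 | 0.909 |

At 2 km, from the table: ρ = 1.007 kg/m³.
In steady level flight, lift balances weight: W = mg = 497 × 9.81 = 4875.6 N.
Dynamic pressure q = 0.5 × 1.007 × 33.6² = 568.4 Pa.
CL = W/(q·S) = 4875.6 / (568.4 × 13.6) = 0.6307.
CD = 0.011 + 0.0193 × 0.6307² = 0.01868.
D = q·S·CD = 568.4 × 13.6 × 0.01868 = 144.4 N

D = 144 N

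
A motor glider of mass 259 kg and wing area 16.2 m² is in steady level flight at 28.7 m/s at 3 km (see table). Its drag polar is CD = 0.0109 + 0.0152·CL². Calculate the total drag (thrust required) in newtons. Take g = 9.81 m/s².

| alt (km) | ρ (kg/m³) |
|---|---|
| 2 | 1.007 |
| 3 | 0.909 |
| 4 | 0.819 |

D = 82.3 N

At 3 km, from the table: ρ = 0.909 kg/m³.
Level flight ⇒ L = W = m·g = 259 × 9.81 = 2540.8 N.
q = ½ρv² = ½ × 0.909 × 28.7² = 374.4 Pa.
CL = 2W/(ρv²S) = 2×2540.8/(0.909×28.7²×16.2) = 0.4189.
CD = 0.0109 + 0.0152 × 0.4189² = 0.01357.
D = q·S·CD = 374.4 × 16.2 × 0.01357 = 82.29 N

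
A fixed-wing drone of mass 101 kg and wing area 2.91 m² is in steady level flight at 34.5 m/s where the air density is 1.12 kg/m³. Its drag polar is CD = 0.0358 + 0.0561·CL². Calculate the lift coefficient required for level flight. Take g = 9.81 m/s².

Level flight ⇒ L = W = m·g = 101 × 9.81 = 990.81 N.
q = ½ρv² = ½ × 1.12 × 34.5² = 666.5 Pa.
Required CL = L/(qS) = 990.81/(666.5·2.91) = 0.5108.

CL = 0.511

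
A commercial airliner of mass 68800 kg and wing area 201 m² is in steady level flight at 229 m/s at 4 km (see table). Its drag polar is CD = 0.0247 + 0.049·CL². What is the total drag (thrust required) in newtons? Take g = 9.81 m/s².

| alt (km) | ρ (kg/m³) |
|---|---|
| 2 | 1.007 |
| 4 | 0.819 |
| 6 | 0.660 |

D = 1.12×10^5 N

At 4 km, from the table: ρ = 0.819 kg/m³.
Level flight ⇒ L = W = m·g = 68800 × 9.81 = 6.7493×10^5 N.
Dynamic pressure q = 0.5 × 0.819 × 229² = 21470 Pa.
CL = W/(q·S) = 6.7493×10^5 / (21470 × 201) = 0.1564.
CD = 0.0247 + 0.049 × 0.1564² = 0.0259.
D = q·S·CD = 21470 × 201 × 0.0259 = 1.118×10^5 N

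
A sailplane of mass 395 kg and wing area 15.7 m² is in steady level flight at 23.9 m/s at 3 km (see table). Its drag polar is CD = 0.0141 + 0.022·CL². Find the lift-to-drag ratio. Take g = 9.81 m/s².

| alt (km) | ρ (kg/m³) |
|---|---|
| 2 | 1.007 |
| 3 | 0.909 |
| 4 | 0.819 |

L/D = 28

At 3 km, from the table: ρ = 0.909 kg/m³.
Level flight ⇒ L = W = m·g = 395 × 9.81 = 3875 N.
q = ½ρv² = ½ × 0.909 × 23.9² = 259.6 Pa.
Required CL = L/(qS) = 3875/(259.6·15.7) = 0.9507.
CD = 0.0141 + 0.022 × 0.9507² = 0.03398.
L/D = CL/CD = 0.9507 / 0.03398 = 28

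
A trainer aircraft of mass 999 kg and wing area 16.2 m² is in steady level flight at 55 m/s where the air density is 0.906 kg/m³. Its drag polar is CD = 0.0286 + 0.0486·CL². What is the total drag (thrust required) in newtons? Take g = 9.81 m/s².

D = 845 N

Weight W = mg = 999 × 9.81 = 9800.2 N; in level flight L = W.
Dynamic pressure q = 0.5 × 0.906 × 55² = 1370 Pa.
CL = W/(q·S) = 9800.2 / (1370 × 16.2) = 0.4415.
CD = 0.0286 + 0.0486 × 0.4415² = 0.03807.
D = q·S·CD = 1370 × 16.2 × 0.03807 = 845.2 N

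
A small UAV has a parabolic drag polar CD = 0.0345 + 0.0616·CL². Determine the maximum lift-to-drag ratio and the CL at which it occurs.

For CD = CD0 + K·CL², (L/D)max occurs at CL* = √(CD0/K) and equals 1/(2√(K·CD0)).
(L/D)max = 1/(2√(0.0616 × 0.0345)) = 1/(2 × 0.0461) = 10.8
CL* = √(0.0345/0.0616) = 0.748

(L/D)max = 10.8, at CL = 0.748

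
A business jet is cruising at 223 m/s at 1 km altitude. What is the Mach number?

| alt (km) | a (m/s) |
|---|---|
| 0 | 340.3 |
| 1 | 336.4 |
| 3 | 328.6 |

At 1 km, from the table: a = 336.4 m/s.
M = v/a = 223 / 336.4 = 0.663

M = 0.663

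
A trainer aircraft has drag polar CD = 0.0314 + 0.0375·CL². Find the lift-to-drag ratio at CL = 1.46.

L/D = 13.1

CD = 0.0314 + 0.0375 × 1.46² = 0.1113
L/D = CL/CD = 1.46 / 0.1113 = 13.1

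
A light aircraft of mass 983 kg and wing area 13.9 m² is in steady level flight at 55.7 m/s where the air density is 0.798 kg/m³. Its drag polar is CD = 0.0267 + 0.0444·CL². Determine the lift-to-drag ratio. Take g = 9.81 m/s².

L/D = 13.8

Weight W = mg = 983 × 9.81 = 9643.2 N; in level flight L = W.
Dynamic pressure q = 0.5 × 0.798 × 55.7² = 1238 Pa.
Required CL = L/(qS) = 9643.2/(1238·13.9) = 0.5604.
CD = 0.0267 + 0.0444 × 0.5604² = 0.04065.
L/D = CL/CD = 0.5604 / 0.04065 = 13.8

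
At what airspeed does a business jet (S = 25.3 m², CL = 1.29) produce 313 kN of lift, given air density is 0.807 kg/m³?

L = ½ρv²S·CL ⇒ v = √(2L/(ρ·S·CL))
v = √(2 × 3.13×10^5 / (0.807 × 25.3 × 1.29)) = √23770 = 154 m/s

v = 154 m/s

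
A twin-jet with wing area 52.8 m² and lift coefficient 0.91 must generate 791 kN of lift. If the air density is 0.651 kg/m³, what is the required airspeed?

v = 225 m/s

L = ½ρv²S·CL ⇒ v = √(2L/(ρ·S·CL))
v = √(2 × 7.91×10^5 / (0.651 × 52.8 × 0.91)) = √50580 = 225 m/s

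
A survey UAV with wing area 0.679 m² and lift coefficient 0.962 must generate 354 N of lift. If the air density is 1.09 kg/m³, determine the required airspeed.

L = ½ρv²S·CL ⇒ v = √(2L/(ρ·S·CL))
v = √(2 × 354 / (1.09 × 0.679 × 0.962)) = √994.4 = 31.5 m/s

v = 31.5 m/s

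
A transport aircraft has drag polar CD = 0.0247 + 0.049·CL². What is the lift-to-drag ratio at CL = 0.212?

L/D = 7.88

CD = 0.0247 + 0.049 × 0.212² = 0.0269
L/D = CL/CD = 0.212 / 0.0269 = 7.88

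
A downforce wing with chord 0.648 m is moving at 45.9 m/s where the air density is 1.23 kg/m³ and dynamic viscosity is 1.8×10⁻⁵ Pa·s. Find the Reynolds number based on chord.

Re = ρ·v·c/μ = 1.23 × 45.9 × 0.648 / (1.8×10⁻⁵) = 2.03×10^6

Re = 2.03×10^6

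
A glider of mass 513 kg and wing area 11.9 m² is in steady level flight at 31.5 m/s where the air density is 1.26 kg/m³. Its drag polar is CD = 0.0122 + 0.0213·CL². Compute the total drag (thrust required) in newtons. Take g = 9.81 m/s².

Weight W = mg = 513 × 9.81 = 5032.5 N; in level flight L = W.
Dynamic pressure q = 0.5 × 1.26 × 31.5² = 625.1 Pa.
CL = W/(q·S) = 5032.5 / (625.1 × 11.9) = 0.6765.
CD = 0.0122 + 0.0213 × 0.6765² = 0.02195.
D = q·S·CD = 625.1 × 11.9 × 0.02195 = 163.3 N

D = 163 N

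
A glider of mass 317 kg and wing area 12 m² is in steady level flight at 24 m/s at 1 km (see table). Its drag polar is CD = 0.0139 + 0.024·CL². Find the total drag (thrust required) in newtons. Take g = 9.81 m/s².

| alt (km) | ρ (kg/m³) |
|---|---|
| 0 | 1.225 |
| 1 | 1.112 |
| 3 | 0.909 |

D = 114 N

At 1 km, from the table: ρ = 1.112 kg/m³.
In steady level flight, lift balances weight: W = mg = 317 × 9.81 = 3109.8 N.
q = ½ρv² = ½ × 1.112 × 24² = 320.3 Pa.
CL = 2W/(ρv²S) = 2×3109.8/(1.112×24²×12) = 0.8092.
CD = 0.0139 + 0.024 × 0.8092² = 0.02961.
D = q·S·CD = 320.3 × 12 × 0.02961 = 113.8 N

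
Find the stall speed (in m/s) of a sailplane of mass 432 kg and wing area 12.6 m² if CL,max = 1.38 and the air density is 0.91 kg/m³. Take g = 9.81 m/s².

At stall, lift equals weight: L = W = m·g = 432 × 9.81 = 4238 N.
From L = ½ρV²S·CL,max = W: V_stall = √(2W/(ρSCL,max)) = √(2·4238/(0.91·12.6·1.38))
V_stall = √535.7 = 23.1 m/s

V_stall = 23.1 m/s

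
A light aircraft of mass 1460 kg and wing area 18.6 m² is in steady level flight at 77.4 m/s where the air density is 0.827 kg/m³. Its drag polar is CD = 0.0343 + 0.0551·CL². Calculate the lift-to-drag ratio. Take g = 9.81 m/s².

Level flight ⇒ L = W = m·g = 1460 × 9.81 = 14323 N.
Dynamic pressure q = 0.5 × 0.827 × 77.4² = 2477 Pa.
CL = W/(q·S) = 14323 / (2477 × 18.6) = 0.3109.
CD = 0.0343 + 0.0551 × 0.3109² = 0.03962.
L/D = CL/CD = 0.3109 / 0.03962 = 7.84

L/D = 7.84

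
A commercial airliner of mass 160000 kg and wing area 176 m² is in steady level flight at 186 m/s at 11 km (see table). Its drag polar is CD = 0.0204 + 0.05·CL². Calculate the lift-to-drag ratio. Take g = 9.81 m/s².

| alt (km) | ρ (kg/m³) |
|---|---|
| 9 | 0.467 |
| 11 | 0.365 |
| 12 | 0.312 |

L/D = 11.8

At 11 km, from the table: ρ = 0.365 kg/m³.
Weight W = mg = 160000 × 9.81 = 1.5696×10^6 N; in level flight L = W.
Dynamic pressure q = 0.5 × 0.365 × 186² = 6314 Pa.
CL = 2W/(ρv²S) = 2×1.5696×10^6/(0.365×186²×176) = 1.412.
CD = 0.0204 + 0.05 × 1.412² = 0.1202.
L/D = CL/CD = 1.412 / 0.1202 = 11.8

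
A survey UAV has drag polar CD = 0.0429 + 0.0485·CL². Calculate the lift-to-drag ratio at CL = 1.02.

CD = 0.0429 + 0.0485 × 1.02² = 0.09336
L/D = CL/CD = 1.02 / 0.09336 = 10.9

L/D = 10.9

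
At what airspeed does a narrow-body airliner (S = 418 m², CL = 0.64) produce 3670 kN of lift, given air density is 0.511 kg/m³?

L = ½ρv²S·CL ⇒ v = √(2L/(ρ·S·CL))
v = √(2 × 3.67×10^6 / (0.511 × 418 × 0.64)) = √53690 = 232 m/s

v = 232 m/s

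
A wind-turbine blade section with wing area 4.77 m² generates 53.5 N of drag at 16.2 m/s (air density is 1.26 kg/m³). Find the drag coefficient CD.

CD = 0.0678

From D = ½ρv²S·CD, rearranging gives CD = 2D/(ρv²S).
CD = 2 × 53.5 / (1.26 × 16.2² × 4.77) = 0.0678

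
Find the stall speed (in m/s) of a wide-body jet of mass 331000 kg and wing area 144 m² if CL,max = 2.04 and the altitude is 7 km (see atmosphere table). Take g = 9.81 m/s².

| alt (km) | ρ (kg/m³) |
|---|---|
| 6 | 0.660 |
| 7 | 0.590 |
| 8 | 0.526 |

At 7 km, from the table: ρ = 0.590 kg/m³.
At stall, lift equals weight: L = W = m·g = 331000 × 9.81 = 3.247×10^6 N.
V_stall = √(2W/(ρ·S·CL,max)) = √(2 × 3.247×10^6 / (0.59 × 144 × 2.04))
V_stall = √37470 = 194 m/s

V_stall = 194 m/s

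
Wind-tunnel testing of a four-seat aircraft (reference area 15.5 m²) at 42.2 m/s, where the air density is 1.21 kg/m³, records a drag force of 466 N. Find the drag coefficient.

From D = ½ρv²S·CD, rearranging gives CD = 2D/(ρv²S).
CD = 2 × 466 / (1.21 × 42.2² × 15.5) = 0.0279

CD = 0.0279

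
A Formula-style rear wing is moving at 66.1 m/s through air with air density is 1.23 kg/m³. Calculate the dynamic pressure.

q = 2690 Pa

q = ½ρv² = ½ × 1.23 × 66.1² = 2690 Pa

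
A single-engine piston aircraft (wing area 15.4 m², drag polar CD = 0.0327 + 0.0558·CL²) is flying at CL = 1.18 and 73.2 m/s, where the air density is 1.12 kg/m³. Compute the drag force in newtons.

D = 5100 N

CD = 0.0327 + 0.0558 × 1.18² = 0.1104
D = ½ρv²S·CD = ½ × 1.12 × 73.2² × 15.4 × 0.1104 = 5100 N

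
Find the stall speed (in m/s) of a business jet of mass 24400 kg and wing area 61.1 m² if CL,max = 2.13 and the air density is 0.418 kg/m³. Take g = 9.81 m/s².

V_stall = 93.8 m/s

Stall occurs when L = W at CL,max. W = mg = 24400 × 9.81 = 2.394×10^5 N.
V_stall = √(2W/(ρ·S·CL,max)) = √(2 × 2.394×10^5 / (0.418 × 61.1 × 2.13))
V_stall = √8800 = 93.8 m/s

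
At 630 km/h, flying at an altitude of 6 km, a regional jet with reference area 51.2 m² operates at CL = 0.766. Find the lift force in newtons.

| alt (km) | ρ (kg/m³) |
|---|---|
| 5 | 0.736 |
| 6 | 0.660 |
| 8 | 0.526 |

At 6 km, from the table: ρ = 0.660 kg/m³.
Convert speed: v = 630 km/h ÷ 3.6 = 175 m/s.
Dynamic pressure q = ½ρv² = ½ × 0.66 × 175² = 10110 Pa.
L = q·S·CL = 10110 × 51.2 × 0.766 = 3.96×10^5 N ≈ 396 kN

L = 3.96×10^5 N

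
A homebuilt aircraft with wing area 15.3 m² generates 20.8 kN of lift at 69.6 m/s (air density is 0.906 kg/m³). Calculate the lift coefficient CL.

CL = 0.62

From L = ½ρv²S·CL, rearranging gives CL = 2L/(ρv²S).
CL = 2 × 20800 / (0.906 × 69.6² × 15.3) = 0.62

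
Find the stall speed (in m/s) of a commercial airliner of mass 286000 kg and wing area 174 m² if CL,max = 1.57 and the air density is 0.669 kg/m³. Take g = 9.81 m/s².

V_stall = 175 m/s

At stall, lift equals weight: L = W = m·g = 286000 × 9.81 = 2.806×10^6 N.
From L = ½ρV²S·CL,max = W: V_stall = √(2W/(ρSCL,max)) = √(2·2.806×10^6/(0.669·174·1.57))
V_stall = √30700 = 175 m/s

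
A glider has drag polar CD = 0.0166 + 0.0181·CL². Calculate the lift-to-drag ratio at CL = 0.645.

CD = 0.0166 + 0.0181 × 0.645² = 0.02413
L/D = CL/CD = 0.645 / 0.02413 = 26.7

L/D = 26.7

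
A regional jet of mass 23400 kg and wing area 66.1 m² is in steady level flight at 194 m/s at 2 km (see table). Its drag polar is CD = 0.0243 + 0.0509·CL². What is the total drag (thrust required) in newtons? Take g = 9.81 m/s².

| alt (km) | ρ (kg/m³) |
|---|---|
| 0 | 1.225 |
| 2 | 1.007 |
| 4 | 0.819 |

D = 32600 N

At 2 km, from the table: ρ = 1.007 kg/m³.
Level flight ⇒ L = W = m·g = 23400 × 9.81 = 2.2955×10^5 N.
Dynamic pressure q = 0.5 × 1.007 × 194² = 18950 Pa.
CL = W/(q·S) = 2.2955×10^5 / (18950 × 66.1) = 0.1833.
CD = 0.0243 + 0.0509 × 0.1833² = 0.02601.
D = q·S·CD = 18950 × 66.1 × 0.02601 = 32580 N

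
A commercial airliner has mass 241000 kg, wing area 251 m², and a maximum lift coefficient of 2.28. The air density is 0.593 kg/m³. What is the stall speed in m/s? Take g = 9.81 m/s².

Stall occurs when L = W at CL,max. W = mg = 241000 × 9.81 = 2.364×10^6 N.
V_stall = √(2W/(ρ·S·CL,max)) = √(2 × 2.364×10^6 / (0.593 × 251 × 2.28))
V_stall = √13930 = 118 m/s

V_stall = 118 m/s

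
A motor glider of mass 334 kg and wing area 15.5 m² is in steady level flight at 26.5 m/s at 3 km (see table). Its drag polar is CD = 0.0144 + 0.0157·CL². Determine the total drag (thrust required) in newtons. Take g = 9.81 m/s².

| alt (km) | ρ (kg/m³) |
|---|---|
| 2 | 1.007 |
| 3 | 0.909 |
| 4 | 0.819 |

D = 105 N

At 3 km, from the table: ρ = 0.909 kg/m³.
In steady level flight, lift balances weight: W = mg = 334 × 9.81 = 3276.5 N.
Dynamic pressure q = 0.5 × 0.909 × 26.5² = 319.2 Pa.
CL = 2W/(ρv²S) = 2×3276.5/(0.909×26.5²×15.5) = 0.6623.
CD = 0.0144 + 0.0157 × 0.6623² = 0.02129.
D = q·S·CD = 319.2 × 15.5 × 0.02129 = 105.3 N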